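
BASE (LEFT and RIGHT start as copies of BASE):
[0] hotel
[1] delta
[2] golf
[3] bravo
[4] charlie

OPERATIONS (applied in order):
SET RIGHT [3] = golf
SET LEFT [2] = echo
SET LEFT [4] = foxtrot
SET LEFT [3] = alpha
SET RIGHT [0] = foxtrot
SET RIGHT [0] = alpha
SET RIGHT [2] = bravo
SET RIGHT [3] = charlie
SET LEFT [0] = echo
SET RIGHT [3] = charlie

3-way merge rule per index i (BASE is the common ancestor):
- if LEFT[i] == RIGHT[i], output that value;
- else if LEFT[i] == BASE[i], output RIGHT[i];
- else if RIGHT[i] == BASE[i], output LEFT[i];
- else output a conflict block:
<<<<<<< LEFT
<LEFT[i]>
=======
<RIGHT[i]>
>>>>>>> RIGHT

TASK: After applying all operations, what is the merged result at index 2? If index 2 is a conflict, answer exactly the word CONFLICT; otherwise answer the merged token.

Answer: CONFLICT

Derivation:
Final LEFT:  [echo, delta, echo, alpha, foxtrot]
Final RIGHT: [alpha, delta, bravo, charlie, charlie]
i=0: BASE=hotel L=echo R=alpha all differ -> CONFLICT
i=1: L=delta R=delta -> agree -> delta
i=2: BASE=golf L=echo R=bravo all differ -> CONFLICT
i=3: BASE=bravo L=alpha R=charlie all differ -> CONFLICT
i=4: L=foxtrot, R=charlie=BASE -> take LEFT -> foxtrot
Index 2 -> CONFLICT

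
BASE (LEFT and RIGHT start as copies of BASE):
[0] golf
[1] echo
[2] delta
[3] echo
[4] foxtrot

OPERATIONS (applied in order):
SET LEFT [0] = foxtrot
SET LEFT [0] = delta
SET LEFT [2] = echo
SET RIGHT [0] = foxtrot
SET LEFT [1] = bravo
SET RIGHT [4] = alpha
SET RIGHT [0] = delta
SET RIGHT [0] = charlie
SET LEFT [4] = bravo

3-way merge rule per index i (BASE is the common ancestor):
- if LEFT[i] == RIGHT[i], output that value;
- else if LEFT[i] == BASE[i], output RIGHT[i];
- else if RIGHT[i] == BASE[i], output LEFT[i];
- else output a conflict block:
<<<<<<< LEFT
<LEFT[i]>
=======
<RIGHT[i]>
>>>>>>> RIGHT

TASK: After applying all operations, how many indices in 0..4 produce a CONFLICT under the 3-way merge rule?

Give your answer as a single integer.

Final LEFT:  [delta, bravo, echo, echo, bravo]
Final RIGHT: [charlie, echo, delta, echo, alpha]
i=0: BASE=golf L=delta R=charlie all differ -> CONFLICT
i=1: L=bravo, R=echo=BASE -> take LEFT -> bravo
i=2: L=echo, R=delta=BASE -> take LEFT -> echo
i=3: L=echo R=echo -> agree -> echo
i=4: BASE=foxtrot L=bravo R=alpha all differ -> CONFLICT
Conflict count: 2

Answer: 2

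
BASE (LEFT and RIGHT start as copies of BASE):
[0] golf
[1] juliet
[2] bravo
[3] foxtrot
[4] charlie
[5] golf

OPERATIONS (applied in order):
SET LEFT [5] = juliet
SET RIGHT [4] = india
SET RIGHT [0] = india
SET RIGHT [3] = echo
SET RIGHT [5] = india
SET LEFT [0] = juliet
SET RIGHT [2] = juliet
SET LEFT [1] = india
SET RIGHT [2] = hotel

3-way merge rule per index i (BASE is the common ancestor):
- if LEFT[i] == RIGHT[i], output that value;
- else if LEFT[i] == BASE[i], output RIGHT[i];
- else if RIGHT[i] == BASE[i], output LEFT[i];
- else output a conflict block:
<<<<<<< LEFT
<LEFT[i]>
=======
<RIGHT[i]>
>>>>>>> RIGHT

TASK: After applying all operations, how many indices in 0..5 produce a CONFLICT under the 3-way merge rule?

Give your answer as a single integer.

Answer: 2

Derivation:
Final LEFT:  [juliet, india, bravo, foxtrot, charlie, juliet]
Final RIGHT: [india, juliet, hotel, echo, india, india]
i=0: BASE=golf L=juliet R=india all differ -> CONFLICT
i=1: L=india, R=juliet=BASE -> take LEFT -> india
i=2: L=bravo=BASE, R=hotel -> take RIGHT -> hotel
i=3: L=foxtrot=BASE, R=echo -> take RIGHT -> echo
i=4: L=charlie=BASE, R=india -> take RIGHT -> india
i=5: BASE=golf L=juliet R=india all differ -> CONFLICT
Conflict count: 2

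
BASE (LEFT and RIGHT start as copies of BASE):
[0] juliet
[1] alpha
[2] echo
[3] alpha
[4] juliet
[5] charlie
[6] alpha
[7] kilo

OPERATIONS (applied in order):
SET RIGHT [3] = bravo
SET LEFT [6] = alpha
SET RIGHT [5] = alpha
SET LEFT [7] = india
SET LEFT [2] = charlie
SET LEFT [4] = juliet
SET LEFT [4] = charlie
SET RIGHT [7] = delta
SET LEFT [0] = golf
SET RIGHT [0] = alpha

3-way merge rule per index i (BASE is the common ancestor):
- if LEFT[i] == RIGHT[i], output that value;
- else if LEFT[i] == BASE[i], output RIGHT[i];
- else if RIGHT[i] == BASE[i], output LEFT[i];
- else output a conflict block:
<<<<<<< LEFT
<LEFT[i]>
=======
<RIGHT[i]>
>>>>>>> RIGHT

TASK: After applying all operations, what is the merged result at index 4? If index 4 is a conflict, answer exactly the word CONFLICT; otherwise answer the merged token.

Final LEFT:  [golf, alpha, charlie, alpha, charlie, charlie, alpha, india]
Final RIGHT: [alpha, alpha, echo, bravo, juliet, alpha, alpha, delta]
i=0: BASE=juliet L=golf R=alpha all differ -> CONFLICT
i=1: L=alpha R=alpha -> agree -> alpha
i=2: L=charlie, R=echo=BASE -> take LEFT -> charlie
i=3: L=alpha=BASE, R=bravo -> take RIGHT -> bravo
i=4: L=charlie, R=juliet=BASE -> take LEFT -> charlie
i=5: L=charlie=BASE, R=alpha -> take RIGHT -> alpha
i=6: L=alpha R=alpha -> agree -> alpha
i=7: BASE=kilo L=india R=delta all differ -> CONFLICT
Index 4 -> charlie

Answer: charlie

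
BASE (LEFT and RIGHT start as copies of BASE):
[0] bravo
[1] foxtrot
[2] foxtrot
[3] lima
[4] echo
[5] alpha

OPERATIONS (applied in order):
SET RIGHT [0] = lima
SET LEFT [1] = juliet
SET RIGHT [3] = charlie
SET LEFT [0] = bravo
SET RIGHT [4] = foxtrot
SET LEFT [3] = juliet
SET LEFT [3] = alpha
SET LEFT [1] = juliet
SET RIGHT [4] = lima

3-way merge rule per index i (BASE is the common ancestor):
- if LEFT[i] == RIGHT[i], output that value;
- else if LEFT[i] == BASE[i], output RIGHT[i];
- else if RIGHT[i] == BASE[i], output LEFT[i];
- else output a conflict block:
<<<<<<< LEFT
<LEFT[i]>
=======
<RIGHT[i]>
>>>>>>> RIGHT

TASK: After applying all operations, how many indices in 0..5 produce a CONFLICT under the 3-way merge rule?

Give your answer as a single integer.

Answer: 1

Derivation:
Final LEFT:  [bravo, juliet, foxtrot, alpha, echo, alpha]
Final RIGHT: [lima, foxtrot, foxtrot, charlie, lima, alpha]
i=0: L=bravo=BASE, R=lima -> take RIGHT -> lima
i=1: L=juliet, R=foxtrot=BASE -> take LEFT -> juliet
i=2: L=foxtrot R=foxtrot -> agree -> foxtrot
i=3: BASE=lima L=alpha R=charlie all differ -> CONFLICT
i=4: L=echo=BASE, R=lima -> take RIGHT -> lima
i=5: L=alpha R=alpha -> agree -> alpha
Conflict count: 1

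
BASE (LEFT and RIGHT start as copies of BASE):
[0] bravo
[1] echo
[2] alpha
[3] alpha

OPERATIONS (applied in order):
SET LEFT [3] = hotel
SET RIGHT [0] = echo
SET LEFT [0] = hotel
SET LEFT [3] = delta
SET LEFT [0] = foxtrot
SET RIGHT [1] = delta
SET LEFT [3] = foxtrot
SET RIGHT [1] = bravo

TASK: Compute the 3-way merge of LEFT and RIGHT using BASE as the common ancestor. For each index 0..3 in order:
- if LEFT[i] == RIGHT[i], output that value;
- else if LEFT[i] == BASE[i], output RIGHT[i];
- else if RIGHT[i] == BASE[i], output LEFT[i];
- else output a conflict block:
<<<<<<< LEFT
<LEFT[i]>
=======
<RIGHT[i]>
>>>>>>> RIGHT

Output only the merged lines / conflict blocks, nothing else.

Final LEFT:  [foxtrot, echo, alpha, foxtrot]
Final RIGHT: [echo, bravo, alpha, alpha]
i=0: BASE=bravo L=foxtrot R=echo all differ -> CONFLICT
i=1: L=echo=BASE, R=bravo -> take RIGHT -> bravo
i=2: L=alpha R=alpha -> agree -> alpha
i=3: L=foxtrot, R=alpha=BASE -> take LEFT -> foxtrot

Answer: <<<<<<< LEFT
foxtrot
=======
echo
>>>>>>> RIGHT
bravo
alpha
foxtrot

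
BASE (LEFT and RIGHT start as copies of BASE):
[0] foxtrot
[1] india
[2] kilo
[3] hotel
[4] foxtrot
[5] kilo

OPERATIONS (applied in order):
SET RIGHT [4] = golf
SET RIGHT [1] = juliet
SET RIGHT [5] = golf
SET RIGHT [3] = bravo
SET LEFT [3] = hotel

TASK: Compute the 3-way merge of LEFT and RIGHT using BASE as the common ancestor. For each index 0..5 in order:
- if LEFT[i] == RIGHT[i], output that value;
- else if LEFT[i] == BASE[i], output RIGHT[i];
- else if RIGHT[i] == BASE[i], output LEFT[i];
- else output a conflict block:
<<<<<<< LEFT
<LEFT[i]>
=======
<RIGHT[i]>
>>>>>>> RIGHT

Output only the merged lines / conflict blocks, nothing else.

Final LEFT:  [foxtrot, india, kilo, hotel, foxtrot, kilo]
Final RIGHT: [foxtrot, juliet, kilo, bravo, golf, golf]
i=0: L=foxtrot R=foxtrot -> agree -> foxtrot
i=1: L=india=BASE, R=juliet -> take RIGHT -> juliet
i=2: L=kilo R=kilo -> agree -> kilo
i=3: L=hotel=BASE, R=bravo -> take RIGHT -> bravo
i=4: L=foxtrot=BASE, R=golf -> take RIGHT -> golf
i=5: L=kilo=BASE, R=golf -> take RIGHT -> golf

Answer: foxtrot
juliet
kilo
bravo
golf
golf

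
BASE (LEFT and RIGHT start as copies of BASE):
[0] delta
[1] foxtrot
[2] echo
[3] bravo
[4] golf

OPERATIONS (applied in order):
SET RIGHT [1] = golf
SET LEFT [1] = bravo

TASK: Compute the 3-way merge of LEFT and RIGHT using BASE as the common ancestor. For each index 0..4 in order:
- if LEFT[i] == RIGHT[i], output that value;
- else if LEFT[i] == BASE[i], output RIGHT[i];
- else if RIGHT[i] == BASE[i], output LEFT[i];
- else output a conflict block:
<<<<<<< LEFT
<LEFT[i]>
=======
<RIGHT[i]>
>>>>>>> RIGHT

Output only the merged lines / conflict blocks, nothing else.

Answer: delta
<<<<<<< LEFT
bravo
=======
golf
>>>>>>> RIGHT
echo
bravo
golf

Derivation:
Final LEFT:  [delta, bravo, echo, bravo, golf]
Final RIGHT: [delta, golf, echo, bravo, golf]
i=0: L=delta R=delta -> agree -> delta
i=1: BASE=foxtrot L=bravo R=golf all differ -> CONFLICT
i=2: L=echo R=echo -> agree -> echo
i=3: L=bravo R=bravo -> agree -> bravo
i=4: L=golf R=golf -> agree -> golf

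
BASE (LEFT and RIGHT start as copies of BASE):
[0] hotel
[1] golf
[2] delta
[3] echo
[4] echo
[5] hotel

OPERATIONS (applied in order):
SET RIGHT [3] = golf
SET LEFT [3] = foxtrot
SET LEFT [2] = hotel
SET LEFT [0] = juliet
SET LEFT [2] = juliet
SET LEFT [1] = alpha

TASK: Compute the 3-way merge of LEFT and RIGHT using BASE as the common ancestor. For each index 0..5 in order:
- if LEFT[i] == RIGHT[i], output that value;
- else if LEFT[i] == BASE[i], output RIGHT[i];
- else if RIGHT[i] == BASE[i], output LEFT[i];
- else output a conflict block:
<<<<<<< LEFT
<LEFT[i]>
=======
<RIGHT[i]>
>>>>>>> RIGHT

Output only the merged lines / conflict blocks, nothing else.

Answer: juliet
alpha
juliet
<<<<<<< LEFT
foxtrot
=======
golf
>>>>>>> RIGHT
echo
hotel

Derivation:
Final LEFT:  [juliet, alpha, juliet, foxtrot, echo, hotel]
Final RIGHT: [hotel, golf, delta, golf, echo, hotel]
i=0: L=juliet, R=hotel=BASE -> take LEFT -> juliet
i=1: L=alpha, R=golf=BASE -> take LEFT -> alpha
i=2: L=juliet, R=delta=BASE -> take LEFT -> juliet
i=3: BASE=echo L=foxtrot R=golf all differ -> CONFLICT
i=4: L=echo R=echo -> agree -> echo
i=5: L=hotel R=hotel -> agree -> hotel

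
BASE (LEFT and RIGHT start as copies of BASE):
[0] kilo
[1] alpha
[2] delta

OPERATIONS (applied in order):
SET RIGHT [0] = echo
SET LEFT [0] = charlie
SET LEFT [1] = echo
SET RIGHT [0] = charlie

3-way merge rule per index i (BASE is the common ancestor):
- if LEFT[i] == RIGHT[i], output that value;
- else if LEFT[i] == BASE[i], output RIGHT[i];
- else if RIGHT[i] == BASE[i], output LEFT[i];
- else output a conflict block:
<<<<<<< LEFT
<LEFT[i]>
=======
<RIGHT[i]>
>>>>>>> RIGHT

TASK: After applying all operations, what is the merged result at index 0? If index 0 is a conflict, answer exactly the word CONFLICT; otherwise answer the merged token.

Final LEFT:  [charlie, echo, delta]
Final RIGHT: [charlie, alpha, delta]
i=0: L=charlie R=charlie -> agree -> charlie
i=1: L=echo, R=alpha=BASE -> take LEFT -> echo
i=2: L=delta R=delta -> agree -> delta
Index 0 -> charlie

Answer: charlie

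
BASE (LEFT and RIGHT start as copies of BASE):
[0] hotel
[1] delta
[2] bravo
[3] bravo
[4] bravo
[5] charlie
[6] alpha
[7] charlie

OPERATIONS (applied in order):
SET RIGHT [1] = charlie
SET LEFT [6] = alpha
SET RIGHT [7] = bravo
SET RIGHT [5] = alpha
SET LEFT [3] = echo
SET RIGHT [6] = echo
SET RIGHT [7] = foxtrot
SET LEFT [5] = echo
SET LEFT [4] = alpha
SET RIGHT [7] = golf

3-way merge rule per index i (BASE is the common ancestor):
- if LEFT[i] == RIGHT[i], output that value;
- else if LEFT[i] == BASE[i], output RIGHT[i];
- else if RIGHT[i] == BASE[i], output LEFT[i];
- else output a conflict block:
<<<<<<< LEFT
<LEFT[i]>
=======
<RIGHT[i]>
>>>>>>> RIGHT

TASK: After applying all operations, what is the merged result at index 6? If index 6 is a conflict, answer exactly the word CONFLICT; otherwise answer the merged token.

Final LEFT:  [hotel, delta, bravo, echo, alpha, echo, alpha, charlie]
Final RIGHT: [hotel, charlie, bravo, bravo, bravo, alpha, echo, golf]
i=0: L=hotel R=hotel -> agree -> hotel
i=1: L=delta=BASE, R=charlie -> take RIGHT -> charlie
i=2: L=bravo R=bravo -> agree -> bravo
i=3: L=echo, R=bravo=BASE -> take LEFT -> echo
i=4: L=alpha, R=bravo=BASE -> take LEFT -> alpha
i=5: BASE=charlie L=echo R=alpha all differ -> CONFLICT
i=6: L=alpha=BASE, R=echo -> take RIGHT -> echo
i=7: L=charlie=BASE, R=golf -> take RIGHT -> golf
Index 6 -> echo

Answer: echo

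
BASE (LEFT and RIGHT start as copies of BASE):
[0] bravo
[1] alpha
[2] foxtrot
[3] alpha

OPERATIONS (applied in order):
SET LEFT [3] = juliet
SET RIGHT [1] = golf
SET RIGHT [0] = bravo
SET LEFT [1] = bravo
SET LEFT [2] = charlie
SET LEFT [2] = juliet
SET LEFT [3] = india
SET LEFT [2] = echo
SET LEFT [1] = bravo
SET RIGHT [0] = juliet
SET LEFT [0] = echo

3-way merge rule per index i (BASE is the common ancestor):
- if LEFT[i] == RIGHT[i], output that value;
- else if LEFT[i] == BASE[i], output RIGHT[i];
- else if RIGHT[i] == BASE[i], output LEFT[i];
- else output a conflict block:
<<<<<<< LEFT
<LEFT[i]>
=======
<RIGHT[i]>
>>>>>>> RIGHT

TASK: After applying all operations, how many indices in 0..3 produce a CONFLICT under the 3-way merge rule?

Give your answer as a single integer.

Final LEFT:  [echo, bravo, echo, india]
Final RIGHT: [juliet, golf, foxtrot, alpha]
i=0: BASE=bravo L=echo R=juliet all differ -> CONFLICT
i=1: BASE=alpha L=bravo R=golf all differ -> CONFLICT
i=2: L=echo, R=foxtrot=BASE -> take LEFT -> echo
i=3: L=india, R=alpha=BASE -> take LEFT -> india
Conflict count: 2

Answer: 2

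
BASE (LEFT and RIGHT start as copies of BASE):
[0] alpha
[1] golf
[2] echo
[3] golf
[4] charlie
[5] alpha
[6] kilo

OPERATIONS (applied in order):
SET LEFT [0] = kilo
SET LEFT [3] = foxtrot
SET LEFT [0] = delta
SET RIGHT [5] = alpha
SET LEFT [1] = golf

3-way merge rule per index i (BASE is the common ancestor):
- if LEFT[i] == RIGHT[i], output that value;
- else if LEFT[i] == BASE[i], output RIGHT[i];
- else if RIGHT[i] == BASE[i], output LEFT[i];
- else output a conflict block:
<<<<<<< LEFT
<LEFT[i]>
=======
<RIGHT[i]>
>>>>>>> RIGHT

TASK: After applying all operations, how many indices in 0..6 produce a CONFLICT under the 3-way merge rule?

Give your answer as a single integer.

Final LEFT:  [delta, golf, echo, foxtrot, charlie, alpha, kilo]
Final RIGHT: [alpha, golf, echo, golf, charlie, alpha, kilo]
i=0: L=delta, R=alpha=BASE -> take LEFT -> delta
i=1: L=golf R=golf -> agree -> golf
i=2: L=echo R=echo -> agree -> echo
i=3: L=foxtrot, R=golf=BASE -> take LEFT -> foxtrot
i=4: L=charlie R=charlie -> agree -> charlie
i=5: L=alpha R=alpha -> agree -> alpha
i=6: L=kilo R=kilo -> agree -> kilo
Conflict count: 0

Answer: 0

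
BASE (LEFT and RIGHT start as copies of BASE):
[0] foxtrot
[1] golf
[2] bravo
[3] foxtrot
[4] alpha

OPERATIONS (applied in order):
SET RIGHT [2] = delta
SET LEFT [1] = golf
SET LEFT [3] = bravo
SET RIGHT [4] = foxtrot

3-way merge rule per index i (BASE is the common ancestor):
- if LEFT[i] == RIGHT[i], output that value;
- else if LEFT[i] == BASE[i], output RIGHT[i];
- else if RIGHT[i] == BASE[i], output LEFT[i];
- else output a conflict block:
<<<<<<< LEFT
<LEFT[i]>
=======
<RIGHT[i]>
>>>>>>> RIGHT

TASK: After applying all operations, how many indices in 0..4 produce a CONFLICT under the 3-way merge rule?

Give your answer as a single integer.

Answer: 0

Derivation:
Final LEFT:  [foxtrot, golf, bravo, bravo, alpha]
Final RIGHT: [foxtrot, golf, delta, foxtrot, foxtrot]
i=0: L=foxtrot R=foxtrot -> agree -> foxtrot
i=1: L=golf R=golf -> agree -> golf
i=2: L=bravo=BASE, R=delta -> take RIGHT -> delta
i=3: L=bravo, R=foxtrot=BASE -> take LEFT -> bravo
i=4: L=alpha=BASE, R=foxtrot -> take RIGHT -> foxtrot
Conflict count: 0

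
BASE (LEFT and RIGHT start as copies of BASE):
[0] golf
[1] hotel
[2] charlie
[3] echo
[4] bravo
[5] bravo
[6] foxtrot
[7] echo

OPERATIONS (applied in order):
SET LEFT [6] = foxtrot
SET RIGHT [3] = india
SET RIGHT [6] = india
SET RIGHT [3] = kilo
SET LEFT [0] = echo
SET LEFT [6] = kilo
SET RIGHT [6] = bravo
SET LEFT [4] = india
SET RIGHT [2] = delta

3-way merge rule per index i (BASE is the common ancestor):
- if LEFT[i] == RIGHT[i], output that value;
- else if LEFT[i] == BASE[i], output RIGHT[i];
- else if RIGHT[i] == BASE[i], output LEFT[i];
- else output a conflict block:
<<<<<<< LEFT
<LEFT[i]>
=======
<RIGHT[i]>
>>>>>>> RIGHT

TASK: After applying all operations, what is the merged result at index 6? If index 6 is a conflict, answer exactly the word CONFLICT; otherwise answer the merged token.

Answer: CONFLICT

Derivation:
Final LEFT:  [echo, hotel, charlie, echo, india, bravo, kilo, echo]
Final RIGHT: [golf, hotel, delta, kilo, bravo, bravo, bravo, echo]
i=0: L=echo, R=golf=BASE -> take LEFT -> echo
i=1: L=hotel R=hotel -> agree -> hotel
i=2: L=charlie=BASE, R=delta -> take RIGHT -> delta
i=3: L=echo=BASE, R=kilo -> take RIGHT -> kilo
i=4: L=india, R=bravo=BASE -> take LEFT -> india
i=5: L=bravo R=bravo -> agree -> bravo
i=6: BASE=foxtrot L=kilo R=bravo all differ -> CONFLICT
i=7: L=echo R=echo -> agree -> echo
Index 6 -> CONFLICT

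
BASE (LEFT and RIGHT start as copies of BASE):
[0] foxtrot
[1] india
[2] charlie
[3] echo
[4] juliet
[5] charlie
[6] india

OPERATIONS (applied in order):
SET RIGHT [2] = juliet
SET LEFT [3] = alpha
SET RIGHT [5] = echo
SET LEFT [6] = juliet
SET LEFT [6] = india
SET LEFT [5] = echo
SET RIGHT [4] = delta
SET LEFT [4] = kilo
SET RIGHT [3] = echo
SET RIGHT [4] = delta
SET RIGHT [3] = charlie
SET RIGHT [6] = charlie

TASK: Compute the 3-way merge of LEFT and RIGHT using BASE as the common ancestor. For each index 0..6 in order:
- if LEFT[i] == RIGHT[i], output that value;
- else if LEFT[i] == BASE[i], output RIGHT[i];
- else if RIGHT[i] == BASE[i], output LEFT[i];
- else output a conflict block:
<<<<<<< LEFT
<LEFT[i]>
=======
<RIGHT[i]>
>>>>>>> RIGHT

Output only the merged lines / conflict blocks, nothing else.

Answer: foxtrot
india
juliet
<<<<<<< LEFT
alpha
=======
charlie
>>>>>>> RIGHT
<<<<<<< LEFT
kilo
=======
delta
>>>>>>> RIGHT
echo
charlie

Derivation:
Final LEFT:  [foxtrot, india, charlie, alpha, kilo, echo, india]
Final RIGHT: [foxtrot, india, juliet, charlie, delta, echo, charlie]
i=0: L=foxtrot R=foxtrot -> agree -> foxtrot
i=1: L=india R=india -> agree -> india
i=2: L=charlie=BASE, R=juliet -> take RIGHT -> juliet
i=3: BASE=echo L=alpha R=charlie all differ -> CONFLICT
i=4: BASE=juliet L=kilo R=delta all differ -> CONFLICT
i=5: L=echo R=echo -> agree -> echo
i=6: L=india=BASE, R=charlie -> take RIGHT -> charlie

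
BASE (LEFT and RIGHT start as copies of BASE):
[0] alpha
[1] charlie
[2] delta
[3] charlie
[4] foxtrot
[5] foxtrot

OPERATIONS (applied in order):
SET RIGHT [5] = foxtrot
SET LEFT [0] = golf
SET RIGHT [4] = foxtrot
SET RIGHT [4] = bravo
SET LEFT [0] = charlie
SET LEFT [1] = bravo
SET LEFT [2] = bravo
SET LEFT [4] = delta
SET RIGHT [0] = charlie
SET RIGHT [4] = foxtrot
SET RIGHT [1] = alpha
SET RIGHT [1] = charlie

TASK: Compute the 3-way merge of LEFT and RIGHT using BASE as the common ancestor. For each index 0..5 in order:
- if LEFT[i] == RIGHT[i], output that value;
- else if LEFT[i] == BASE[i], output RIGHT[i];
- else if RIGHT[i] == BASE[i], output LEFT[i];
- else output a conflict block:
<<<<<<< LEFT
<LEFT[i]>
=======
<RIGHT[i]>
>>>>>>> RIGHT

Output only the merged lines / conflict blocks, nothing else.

Final LEFT:  [charlie, bravo, bravo, charlie, delta, foxtrot]
Final RIGHT: [charlie, charlie, delta, charlie, foxtrot, foxtrot]
i=0: L=charlie R=charlie -> agree -> charlie
i=1: L=bravo, R=charlie=BASE -> take LEFT -> bravo
i=2: L=bravo, R=delta=BASE -> take LEFT -> bravo
i=3: L=charlie R=charlie -> agree -> charlie
i=4: L=delta, R=foxtrot=BASE -> take LEFT -> delta
i=5: L=foxtrot R=foxtrot -> agree -> foxtrot

Answer: charlie
bravo
bravo
charlie
delta
foxtrot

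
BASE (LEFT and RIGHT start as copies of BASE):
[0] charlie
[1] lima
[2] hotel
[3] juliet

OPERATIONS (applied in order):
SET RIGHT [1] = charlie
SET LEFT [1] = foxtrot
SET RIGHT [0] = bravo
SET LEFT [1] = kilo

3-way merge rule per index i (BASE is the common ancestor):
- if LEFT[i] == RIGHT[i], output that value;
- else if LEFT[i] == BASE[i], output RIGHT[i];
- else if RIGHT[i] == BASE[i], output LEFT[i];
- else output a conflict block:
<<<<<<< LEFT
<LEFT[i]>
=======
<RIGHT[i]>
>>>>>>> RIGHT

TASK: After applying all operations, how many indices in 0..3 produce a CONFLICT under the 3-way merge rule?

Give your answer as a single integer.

Final LEFT:  [charlie, kilo, hotel, juliet]
Final RIGHT: [bravo, charlie, hotel, juliet]
i=0: L=charlie=BASE, R=bravo -> take RIGHT -> bravo
i=1: BASE=lima L=kilo R=charlie all differ -> CONFLICT
i=2: L=hotel R=hotel -> agree -> hotel
i=3: L=juliet R=juliet -> agree -> juliet
Conflict count: 1

Answer: 1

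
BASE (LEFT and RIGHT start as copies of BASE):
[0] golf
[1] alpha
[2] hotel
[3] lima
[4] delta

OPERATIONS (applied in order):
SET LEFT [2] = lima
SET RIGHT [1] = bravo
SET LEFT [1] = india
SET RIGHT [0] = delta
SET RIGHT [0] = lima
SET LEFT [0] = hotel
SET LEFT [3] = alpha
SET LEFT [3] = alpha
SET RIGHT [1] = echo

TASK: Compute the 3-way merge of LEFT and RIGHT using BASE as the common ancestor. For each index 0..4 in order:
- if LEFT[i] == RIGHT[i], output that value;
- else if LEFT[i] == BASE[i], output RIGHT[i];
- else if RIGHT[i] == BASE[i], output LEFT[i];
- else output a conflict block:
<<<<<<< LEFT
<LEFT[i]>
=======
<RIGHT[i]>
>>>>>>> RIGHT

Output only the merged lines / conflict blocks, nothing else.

Final LEFT:  [hotel, india, lima, alpha, delta]
Final RIGHT: [lima, echo, hotel, lima, delta]
i=0: BASE=golf L=hotel R=lima all differ -> CONFLICT
i=1: BASE=alpha L=india R=echo all differ -> CONFLICT
i=2: L=lima, R=hotel=BASE -> take LEFT -> lima
i=3: L=alpha, R=lima=BASE -> take LEFT -> alpha
i=4: L=delta R=delta -> agree -> delta

Answer: <<<<<<< LEFT
hotel
=======
lima
>>>>>>> RIGHT
<<<<<<< LEFT
india
=======
echo
>>>>>>> RIGHT
lima
alpha
delta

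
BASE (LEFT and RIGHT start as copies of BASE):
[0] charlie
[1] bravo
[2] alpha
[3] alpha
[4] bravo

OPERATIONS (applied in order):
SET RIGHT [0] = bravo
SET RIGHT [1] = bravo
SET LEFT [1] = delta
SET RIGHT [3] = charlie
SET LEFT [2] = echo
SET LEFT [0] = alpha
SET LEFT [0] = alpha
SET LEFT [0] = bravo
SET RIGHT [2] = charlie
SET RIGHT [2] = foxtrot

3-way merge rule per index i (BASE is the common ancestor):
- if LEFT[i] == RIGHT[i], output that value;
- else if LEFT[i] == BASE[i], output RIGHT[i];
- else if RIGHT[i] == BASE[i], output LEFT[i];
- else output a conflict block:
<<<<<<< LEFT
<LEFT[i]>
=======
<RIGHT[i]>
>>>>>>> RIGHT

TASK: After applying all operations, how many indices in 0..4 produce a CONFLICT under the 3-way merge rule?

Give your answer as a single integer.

Final LEFT:  [bravo, delta, echo, alpha, bravo]
Final RIGHT: [bravo, bravo, foxtrot, charlie, bravo]
i=0: L=bravo R=bravo -> agree -> bravo
i=1: L=delta, R=bravo=BASE -> take LEFT -> delta
i=2: BASE=alpha L=echo R=foxtrot all differ -> CONFLICT
i=3: L=alpha=BASE, R=charlie -> take RIGHT -> charlie
i=4: L=bravo R=bravo -> agree -> bravo
Conflict count: 1

Answer: 1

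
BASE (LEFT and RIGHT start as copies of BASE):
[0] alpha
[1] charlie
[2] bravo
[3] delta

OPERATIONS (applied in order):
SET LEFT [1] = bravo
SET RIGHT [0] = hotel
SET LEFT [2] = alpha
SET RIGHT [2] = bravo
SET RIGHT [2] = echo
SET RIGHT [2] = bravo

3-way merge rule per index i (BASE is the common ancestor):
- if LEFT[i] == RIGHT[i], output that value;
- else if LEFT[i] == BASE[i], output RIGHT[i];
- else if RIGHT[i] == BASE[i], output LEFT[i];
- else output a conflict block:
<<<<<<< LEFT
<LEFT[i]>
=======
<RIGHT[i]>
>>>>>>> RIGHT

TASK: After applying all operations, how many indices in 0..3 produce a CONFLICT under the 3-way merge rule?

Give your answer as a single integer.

Answer: 0

Derivation:
Final LEFT:  [alpha, bravo, alpha, delta]
Final RIGHT: [hotel, charlie, bravo, delta]
i=0: L=alpha=BASE, R=hotel -> take RIGHT -> hotel
i=1: L=bravo, R=charlie=BASE -> take LEFT -> bravo
i=2: L=alpha, R=bravo=BASE -> take LEFT -> alpha
i=3: L=delta R=delta -> agree -> delta
Conflict count: 0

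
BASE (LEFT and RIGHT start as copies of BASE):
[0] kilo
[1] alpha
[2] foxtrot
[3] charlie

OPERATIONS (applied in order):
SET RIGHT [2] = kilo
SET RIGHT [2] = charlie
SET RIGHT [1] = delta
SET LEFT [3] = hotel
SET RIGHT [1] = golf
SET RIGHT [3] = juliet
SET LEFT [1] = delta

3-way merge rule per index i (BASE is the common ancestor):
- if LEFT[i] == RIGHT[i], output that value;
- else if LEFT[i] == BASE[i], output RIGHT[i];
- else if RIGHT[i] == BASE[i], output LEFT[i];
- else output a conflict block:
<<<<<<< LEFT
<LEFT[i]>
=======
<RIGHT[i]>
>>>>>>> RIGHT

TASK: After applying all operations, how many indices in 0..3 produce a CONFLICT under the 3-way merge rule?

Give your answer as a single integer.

Answer: 2

Derivation:
Final LEFT:  [kilo, delta, foxtrot, hotel]
Final RIGHT: [kilo, golf, charlie, juliet]
i=0: L=kilo R=kilo -> agree -> kilo
i=1: BASE=alpha L=delta R=golf all differ -> CONFLICT
i=2: L=foxtrot=BASE, R=charlie -> take RIGHT -> charlie
i=3: BASE=charlie L=hotel R=juliet all differ -> CONFLICT
Conflict count: 2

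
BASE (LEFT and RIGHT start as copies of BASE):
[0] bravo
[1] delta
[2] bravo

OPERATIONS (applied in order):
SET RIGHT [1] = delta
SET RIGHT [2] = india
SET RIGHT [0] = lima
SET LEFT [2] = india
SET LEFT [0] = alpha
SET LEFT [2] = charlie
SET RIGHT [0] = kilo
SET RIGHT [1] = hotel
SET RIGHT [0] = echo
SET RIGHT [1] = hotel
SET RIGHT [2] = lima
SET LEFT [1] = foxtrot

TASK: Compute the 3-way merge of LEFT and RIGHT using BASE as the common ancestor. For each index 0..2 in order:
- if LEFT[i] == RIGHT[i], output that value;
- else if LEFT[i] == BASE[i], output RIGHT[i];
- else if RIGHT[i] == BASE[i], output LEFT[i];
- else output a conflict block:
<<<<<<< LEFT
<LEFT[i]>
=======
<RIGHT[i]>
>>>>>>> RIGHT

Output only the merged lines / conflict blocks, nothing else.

Answer: <<<<<<< LEFT
alpha
=======
echo
>>>>>>> RIGHT
<<<<<<< LEFT
foxtrot
=======
hotel
>>>>>>> RIGHT
<<<<<<< LEFT
charlie
=======
lima
>>>>>>> RIGHT

Derivation:
Final LEFT:  [alpha, foxtrot, charlie]
Final RIGHT: [echo, hotel, lima]
i=0: BASE=bravo L=alpha R=echo all differ -> CONFLICT
i=1: BASE=delta L=foxtrot R=hotel all differ -> CONFLICT
i=2: BASE=bravo L=charlie R=lima all differ -> CONFLICT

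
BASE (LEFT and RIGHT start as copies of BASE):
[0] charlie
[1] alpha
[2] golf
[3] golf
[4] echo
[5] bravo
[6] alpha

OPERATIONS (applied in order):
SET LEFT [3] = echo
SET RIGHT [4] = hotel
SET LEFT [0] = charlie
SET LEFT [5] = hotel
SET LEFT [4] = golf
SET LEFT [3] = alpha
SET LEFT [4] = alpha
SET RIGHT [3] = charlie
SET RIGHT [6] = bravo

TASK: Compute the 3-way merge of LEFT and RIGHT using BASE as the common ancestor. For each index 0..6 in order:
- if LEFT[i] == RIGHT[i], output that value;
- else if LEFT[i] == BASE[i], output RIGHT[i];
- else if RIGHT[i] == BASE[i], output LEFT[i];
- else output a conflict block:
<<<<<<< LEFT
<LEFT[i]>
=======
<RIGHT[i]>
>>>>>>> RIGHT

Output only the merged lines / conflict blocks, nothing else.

Final LEFT:  [charlie, alpha, golf, alpha, alpha, hotel, alpha]
Final RIGHT: [charlie, alpha, golf, charlie, hotel, bravo, bravo]
i=0: L=charlie R=charlie -> agree -> charlie
i=1: L=alpha R=alpha -> agree -> alpha
i=2: L=golf R=golf -> agree -> golf
i=3: BASE=golf L=alpha R=charlie all differ -> CONFLICT
i=4: BASE=echo L=alpha R=hotel all differ -> CONFLICT
i=5: L=hotel, R=bravo=BASE -> take LEFT -> hotel
i=6: L=alpha=BASE, R=bravo -> take RIGHT -> bravo

Answer: charlie
alpha
golf
<<<<<<< LEFT
alpha
=======
charlie
>>>>>>> RIGHT
<<<<<<< LEFT
alpha
=======
hotel
>>>>>>> RIGHT
hotel
bravo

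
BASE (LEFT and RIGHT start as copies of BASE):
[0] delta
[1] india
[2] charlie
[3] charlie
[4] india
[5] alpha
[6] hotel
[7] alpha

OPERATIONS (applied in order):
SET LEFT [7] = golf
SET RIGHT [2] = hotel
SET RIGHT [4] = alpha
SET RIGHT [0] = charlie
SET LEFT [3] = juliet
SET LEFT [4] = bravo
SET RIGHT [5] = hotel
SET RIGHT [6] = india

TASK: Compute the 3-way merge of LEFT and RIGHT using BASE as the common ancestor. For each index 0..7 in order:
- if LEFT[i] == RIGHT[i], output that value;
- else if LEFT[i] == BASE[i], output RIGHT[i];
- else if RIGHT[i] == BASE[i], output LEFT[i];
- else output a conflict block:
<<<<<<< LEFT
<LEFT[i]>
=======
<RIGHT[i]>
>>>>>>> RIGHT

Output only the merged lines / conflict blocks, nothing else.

Final LEFT:  [delta, india, charlie, juliet, bravo, alpha, hotel, golf]
Final RIGHT: [charlie, india, hotel, charlie, alpha, hotel, india, alpha]
i=0: L=delta=BASE, R=charlie -> take RIGHT -> charlie
i=1: L=india R=india -> agree -> india
i=2: L=charlie=BASE, R=hotel -> take RIGHT -> hotel
i=3: L=juliet, R=charlie=BASE -> take LEFT -> juliet
i=4: BASE=india L=bravo R=alpha all differ -> CONFLICT
i=5: L=alpha=BASE, R=hotel -> take RIGHT -> hotel
i=6: L=hotel=BASE, R=india -> take RIGHT -> india
i=7: L=golf, R=alpha=BASE -> take LEFT -> golf

Answer: charlie
india
hotel
juliet
<<<<<<< LEFT
bravo
=======
alpha
>>>>>>> RIGHT
hotel
india
golf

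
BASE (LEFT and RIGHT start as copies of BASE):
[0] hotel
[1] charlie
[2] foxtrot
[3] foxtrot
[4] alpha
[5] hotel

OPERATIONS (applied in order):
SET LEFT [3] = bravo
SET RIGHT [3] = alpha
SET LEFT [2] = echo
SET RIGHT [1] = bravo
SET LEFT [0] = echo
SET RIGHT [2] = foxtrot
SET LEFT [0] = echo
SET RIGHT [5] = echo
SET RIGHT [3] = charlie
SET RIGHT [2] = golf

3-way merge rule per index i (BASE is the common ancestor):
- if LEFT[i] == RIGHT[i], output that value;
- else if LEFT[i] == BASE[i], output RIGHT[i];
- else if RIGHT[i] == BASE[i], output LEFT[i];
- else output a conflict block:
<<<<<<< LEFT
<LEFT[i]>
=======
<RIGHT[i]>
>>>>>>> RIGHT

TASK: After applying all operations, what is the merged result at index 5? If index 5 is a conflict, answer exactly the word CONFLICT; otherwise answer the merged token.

Final LEFT:  [echo, charlie, echo, bravo, alpha, hotel]
Final RIGHT: [hotel, bravo, golf, charlie, alpha, echo]
i=0: L=echo, R=hotel=BASE -> take LEFT -> echo
i=1: L=charlie=BASE, R=bravo -> take RIGHT -> bravo
i=2: BASE=foxtrot L=echo R=golf all differ -> CONFLICT
i=3: BASE=foxtrot L=bravo R=charlie all differ -> CONFLICT
i=4: L=alpha R=alpha -> agree -> alpha
i=5: L=hotel=BASE, R=echo -> take RIGHT -> echo
Index 5 -> echo

Answer: echo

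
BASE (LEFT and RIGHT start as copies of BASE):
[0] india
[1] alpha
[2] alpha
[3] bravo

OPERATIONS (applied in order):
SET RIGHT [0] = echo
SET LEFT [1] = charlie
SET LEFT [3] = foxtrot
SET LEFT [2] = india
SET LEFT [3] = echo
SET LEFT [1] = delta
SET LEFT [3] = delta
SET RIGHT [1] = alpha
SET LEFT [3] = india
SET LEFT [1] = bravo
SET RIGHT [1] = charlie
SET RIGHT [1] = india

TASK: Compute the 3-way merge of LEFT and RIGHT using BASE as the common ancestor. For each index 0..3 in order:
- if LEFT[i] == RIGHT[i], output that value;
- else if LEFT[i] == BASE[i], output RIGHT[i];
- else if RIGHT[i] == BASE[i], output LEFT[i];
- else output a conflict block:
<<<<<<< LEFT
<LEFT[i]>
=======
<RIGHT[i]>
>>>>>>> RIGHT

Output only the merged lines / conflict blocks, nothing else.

Final LEFT:  [india, bravo, india, india]
Final RIGHT: [echo, india, alpha, bravo]
i=0: L=india=BASE, R=echo -> take RIGHT -> echo
i=1: BASE=alpha L=bravo R=india all differ -> CONFLICT
i=2: L=india, R=alpha=BASE -> take LEFT -> india
i=3: L=india, R=bravo=BASE -> take LEFT -> india

Answer: echo
<<<<<<< LEFT
bravo
=======
india
>>>>>>> RIGHT
india
india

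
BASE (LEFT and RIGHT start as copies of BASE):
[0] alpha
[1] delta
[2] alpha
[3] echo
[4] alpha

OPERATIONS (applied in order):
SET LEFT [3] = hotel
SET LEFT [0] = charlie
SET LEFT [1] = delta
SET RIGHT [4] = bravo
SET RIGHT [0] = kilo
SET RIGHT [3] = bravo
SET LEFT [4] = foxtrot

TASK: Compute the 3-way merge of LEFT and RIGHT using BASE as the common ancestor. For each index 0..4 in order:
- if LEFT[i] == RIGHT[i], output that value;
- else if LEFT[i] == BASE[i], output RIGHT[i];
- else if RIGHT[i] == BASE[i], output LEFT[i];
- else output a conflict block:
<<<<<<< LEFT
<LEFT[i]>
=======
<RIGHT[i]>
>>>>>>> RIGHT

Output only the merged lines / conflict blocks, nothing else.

Answer: <<<<<<< LEFT
charlie
=======
kilo
>>>>>>> RIGHT
delta
alpha
<<<<<<< LEFT
hotel
=======
bravo
>>>>>>> RIGHT
<<<<<<< LEFT
foxtrot
=======
bravo
>>>>>>> RIGHT

Derivation:
Final LEFT:  [charlie, delta, alpha, hotel, foxtrot]
Final RIGHT: [kilo, delta, alpha, bravo, bravo]
i=0: BASE=alpha L=charlie R=kilo all differ -> CONFLICT
i=1: L=delta R=delta -> agree -> delta
i=2: L=alpha R=alpha -> agree -> alpha
i=3: BASE=echo L=hotel R=bravo all differ -> CONFLICT
i=4: BASE=alpha L=foxtrot R=bravo all differ -> CONFLICT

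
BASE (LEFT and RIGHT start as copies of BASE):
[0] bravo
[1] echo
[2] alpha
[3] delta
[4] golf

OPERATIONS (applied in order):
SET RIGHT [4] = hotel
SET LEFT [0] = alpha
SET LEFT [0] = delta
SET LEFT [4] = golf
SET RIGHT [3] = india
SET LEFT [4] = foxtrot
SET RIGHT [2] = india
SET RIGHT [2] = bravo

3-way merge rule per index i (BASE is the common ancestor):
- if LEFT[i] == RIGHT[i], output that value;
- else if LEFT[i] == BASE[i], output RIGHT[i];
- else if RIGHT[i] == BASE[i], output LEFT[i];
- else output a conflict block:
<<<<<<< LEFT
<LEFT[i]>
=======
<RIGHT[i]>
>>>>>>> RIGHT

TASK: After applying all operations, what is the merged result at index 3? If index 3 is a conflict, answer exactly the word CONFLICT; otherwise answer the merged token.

Final LEFT:  [delta, echo, alpha, delta, foxtrot]
Final RIGHT: [bravo, echo, bravo, india, hotel]
i=0: L=delta, R=bravo=BASE -> take LEFT -> delta
i=1: L=echo R=echo -> agree -> echo
i=2: L=alpha=BASE, R=bravo -> take RIGHT -> bravo
i=3: L=delta=BASE, R=india -> take RIGHT -> india
i=4: BASE=golf L=foxtrot R=hotel all differ -> CONFLICT
Index 3 -> india

Answer: india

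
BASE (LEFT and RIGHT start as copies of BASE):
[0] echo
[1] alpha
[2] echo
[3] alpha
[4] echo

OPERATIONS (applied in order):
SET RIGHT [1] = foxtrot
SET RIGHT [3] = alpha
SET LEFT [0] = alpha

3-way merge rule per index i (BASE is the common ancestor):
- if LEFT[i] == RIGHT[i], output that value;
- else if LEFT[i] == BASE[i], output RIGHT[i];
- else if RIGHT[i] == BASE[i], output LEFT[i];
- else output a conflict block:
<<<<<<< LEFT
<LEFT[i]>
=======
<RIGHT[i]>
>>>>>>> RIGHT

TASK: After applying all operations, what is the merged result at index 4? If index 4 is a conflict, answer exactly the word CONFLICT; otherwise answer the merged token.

Final LEFT:  [alpha, alpha, echo, alpha, echo]
Final RIGHT: [echo, foxtrot, echo, alpha, echo]
i=0: L=alpha, R=echo=BASE -> take LEFT -> alpha
i=1: L=alpha=BASE, R=foxtrot -> take RIGHT -> foxtrot
i=2: L=echo R=echo -> agree -> echo
i=3: L=alpha R=alpha -> agree -> alpha
i=4: L=echo R=echo -> agree -> echo
Index 4 -> echo

Answer: echo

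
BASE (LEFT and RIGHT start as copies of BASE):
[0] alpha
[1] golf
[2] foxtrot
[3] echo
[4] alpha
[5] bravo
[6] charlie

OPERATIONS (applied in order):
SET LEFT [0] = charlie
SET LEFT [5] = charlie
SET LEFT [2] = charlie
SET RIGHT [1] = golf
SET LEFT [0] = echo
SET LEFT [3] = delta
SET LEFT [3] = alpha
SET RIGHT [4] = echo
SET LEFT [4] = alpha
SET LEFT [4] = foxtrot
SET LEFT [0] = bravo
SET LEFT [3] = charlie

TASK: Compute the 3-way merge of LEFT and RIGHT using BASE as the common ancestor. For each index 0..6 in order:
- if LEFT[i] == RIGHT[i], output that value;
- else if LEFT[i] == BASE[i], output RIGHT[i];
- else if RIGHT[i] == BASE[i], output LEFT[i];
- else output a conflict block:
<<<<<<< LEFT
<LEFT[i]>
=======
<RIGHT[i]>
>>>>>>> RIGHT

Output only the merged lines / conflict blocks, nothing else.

Answer: bravo
golf
charlie
charlie
<<<<<<< LEFT
foxtrot
=======
echo
>>>>>>> RIGHT
charlie
charlie

Derivation:
Final LEFT:  [bravo, golf, charlie, charlie, foxtrot, charlie, charlie]
Final RIGHT: [alpha, golf, foxtrot, echo, echo, bravo, charlie]
i=0: L=bravo, R=alpha=BASE -> take LEFT -> bravo
i=1: L=golf R=golf -> agree -> golf
i=2: L=charlie, R=foxtrot=BASE -> take LEFT -> charlie
i=3: L=charlie, R=echo=BASE -> take LEFT -> charlie
i=4: BASE=alpha L=foxtrot R=echo all differ -> CONFLICT
i=5: L=charlie, R=bravo=BASE -> take LEFT -> charlie
i=6: L=charlie R=charlie -> agree -> charlie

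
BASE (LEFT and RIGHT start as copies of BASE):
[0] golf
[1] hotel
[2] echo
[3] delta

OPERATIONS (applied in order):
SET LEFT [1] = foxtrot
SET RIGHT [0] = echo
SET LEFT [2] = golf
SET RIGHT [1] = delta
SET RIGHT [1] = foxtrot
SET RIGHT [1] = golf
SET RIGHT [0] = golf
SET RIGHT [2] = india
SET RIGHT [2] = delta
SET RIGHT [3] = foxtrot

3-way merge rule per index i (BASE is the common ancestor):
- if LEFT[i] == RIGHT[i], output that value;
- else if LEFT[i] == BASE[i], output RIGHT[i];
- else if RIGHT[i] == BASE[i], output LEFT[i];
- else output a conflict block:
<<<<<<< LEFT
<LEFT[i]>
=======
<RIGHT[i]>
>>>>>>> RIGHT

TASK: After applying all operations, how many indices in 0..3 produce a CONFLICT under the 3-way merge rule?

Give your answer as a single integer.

Answer: 2

Derivation:
Final LEFT:  [golf, foxtrot, golf, delta]
Final RIGHT: [golf, golf, delta, foxtrot]
i=0: L=golf R=golf -> agree -> golf
i=1: BASE=hotel L=foxtrot R=golf all differ -> CONFLICT
i=2: BASE=echo L=golf R=delta all differ -> CONFLICT
i=3: L=delta=BASE, R=foxtrot -> take RIGHT -> foxtrot
Conflict count: 2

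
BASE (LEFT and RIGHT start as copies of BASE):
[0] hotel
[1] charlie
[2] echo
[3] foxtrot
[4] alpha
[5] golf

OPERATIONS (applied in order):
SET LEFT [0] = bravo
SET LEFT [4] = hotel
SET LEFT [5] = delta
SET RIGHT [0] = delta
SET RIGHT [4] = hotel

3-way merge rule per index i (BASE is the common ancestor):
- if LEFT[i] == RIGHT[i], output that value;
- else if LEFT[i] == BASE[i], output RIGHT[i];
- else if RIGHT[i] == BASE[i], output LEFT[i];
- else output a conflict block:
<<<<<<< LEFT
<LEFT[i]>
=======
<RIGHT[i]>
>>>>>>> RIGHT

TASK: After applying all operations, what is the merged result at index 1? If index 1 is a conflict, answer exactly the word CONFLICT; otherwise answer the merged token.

Answer: charlie

Derivation:
Final LEFT:  [bravo, charlie, echo, foxtrot, hotel, delta]
Final RIGHT: [delta, charlie, echo, foxtrot, hotel, golf]
i=0: BASE=hotel L=bravo R=delta all differ -> CONFLICT
i=1: L=charlie R=charlie -> agree -> charlie
i=2: L=echo R=echo -> agree -> echo
i=3: L=foxtrot R=foxtrot -> agree -> foxtrot
i=4: L=hotel R=hotel -> agree -> hotel
i=5: L=delta, R=golf=BASE -> take LEFT -> delta
Index 1 -> charlie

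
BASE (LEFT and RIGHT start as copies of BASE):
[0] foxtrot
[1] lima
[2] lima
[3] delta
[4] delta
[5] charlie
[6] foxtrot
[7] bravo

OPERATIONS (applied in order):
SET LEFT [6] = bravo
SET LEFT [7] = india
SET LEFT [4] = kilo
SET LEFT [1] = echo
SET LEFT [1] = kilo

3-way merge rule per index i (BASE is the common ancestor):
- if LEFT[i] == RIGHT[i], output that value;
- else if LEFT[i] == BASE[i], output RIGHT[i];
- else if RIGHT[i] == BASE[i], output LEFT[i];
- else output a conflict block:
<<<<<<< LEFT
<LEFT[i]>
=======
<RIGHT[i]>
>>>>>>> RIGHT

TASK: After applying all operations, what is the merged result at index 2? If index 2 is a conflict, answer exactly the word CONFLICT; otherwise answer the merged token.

Answer: lima

Derivation:
Final LEFT:  [foxtrot, kilo, lima, delta, kilo, charlie, bravo, india]
Final RIGHT: [foxtrot, lima, lima, delta, delta, charlie, foxtrot, bravo]
i=0: L=foxtrot R=foxtrot -> agree -> foxtrot
i=1: L=kilo, R=lima=BASE -> take LEFT -> kilo
i=2: L=lima R=lima -> agree -> lima
i=3: L=delta R=delta -> agree -> delta
i=4: L=kilo, R=delta=BASE -> take LEFT -> kilo
i=5: L=charlie R=charlie -> agree -> charlie
i=6: L=bravo, R=foxtrot=BASE -> take LEFT -> bravo
i=7: L=india, R=bravo=BASE -> take LEFT -> india
Index 2 -> lima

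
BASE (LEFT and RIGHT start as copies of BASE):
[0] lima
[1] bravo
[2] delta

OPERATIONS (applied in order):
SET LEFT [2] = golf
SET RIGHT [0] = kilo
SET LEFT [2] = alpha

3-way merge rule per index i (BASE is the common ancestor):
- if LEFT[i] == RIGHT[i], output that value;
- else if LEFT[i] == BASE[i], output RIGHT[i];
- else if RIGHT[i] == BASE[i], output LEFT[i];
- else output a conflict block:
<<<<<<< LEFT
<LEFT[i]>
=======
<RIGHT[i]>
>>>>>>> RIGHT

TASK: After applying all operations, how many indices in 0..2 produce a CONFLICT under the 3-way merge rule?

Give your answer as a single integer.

Answer: 0

Derivation:
Final LEFT:  [lima, bravo, alpha]
Final RIGHT: [kilo, bravo, delta]
i=0: L=lima=BASE, R=kilo -> take RIGHT -> kilo
i=1: L=bravo R=bravo -> agree -> bravo
i=2: L=alpha, R=delta=BASE -> take LEFT -> alpha
Conflict count: 0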